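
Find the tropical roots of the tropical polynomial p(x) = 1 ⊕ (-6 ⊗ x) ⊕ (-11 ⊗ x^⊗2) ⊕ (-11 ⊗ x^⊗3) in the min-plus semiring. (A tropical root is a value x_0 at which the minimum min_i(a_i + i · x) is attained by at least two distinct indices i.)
Roots: {0, 5, 7}

Each tropical root is a break point of the lower envelope of the lines y = a_i + i · x (there are 4 lines, with slopes 0, 1, ..., 3). Only the lines that attain the minimum somewhere contribute to roots; other lines are dominated. Here the surviving (envelope) indices are i = 3, i = 2, i = 1, i = 0.
Intersections between consecutive envelope lines give the roots: for adjacent envelope indices i < j the intersection is x = (a_i − a_j) / (j − i). Reading off the sorted break points: {0, 5, 7}.
Verification: at each break x_0, at least two indices attain the minimum of min_i(a_i + i · x_0).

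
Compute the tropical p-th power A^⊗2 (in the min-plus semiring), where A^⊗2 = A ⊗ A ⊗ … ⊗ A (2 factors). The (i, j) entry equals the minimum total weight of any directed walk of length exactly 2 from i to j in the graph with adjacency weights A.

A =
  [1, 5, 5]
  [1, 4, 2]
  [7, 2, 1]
A^⊗2 =
  [2, 6, 6]
  [2, 4, 3]
  [3, 3, 2]

Each entry (A^⊗2)_ij equals the minimum over all length-2 walks i = v_0 → v_1 → … → v_2 = j of Σ_t A[v_t][v_{t+1}]. For example, for (i, j) = (0, 2) we minimise over 3 possible intermediate vertex sequences; the minimum is 6, attained along the walk 0 → 0 → 2.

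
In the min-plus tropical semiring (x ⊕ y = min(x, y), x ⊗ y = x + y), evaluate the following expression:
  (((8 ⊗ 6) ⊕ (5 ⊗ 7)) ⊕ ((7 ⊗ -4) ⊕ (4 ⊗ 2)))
(((8 ⊗ 6) ⊕ (5 ⊗ 7)) ⊕ ((7 ⊗ -4) ⊕ (4 ⊗ 2))) = 3

Expand innermost to outermost. Recall ⊕ takes the minimum of its arguments and ⊗ takes their sum. Working out the expression (((8 ⊗ 6) ⊕ (5 ⊗ 7)) ⊕ ((7 ⊗ -4) ⊕ (4 ⊗ 2))) gives 3.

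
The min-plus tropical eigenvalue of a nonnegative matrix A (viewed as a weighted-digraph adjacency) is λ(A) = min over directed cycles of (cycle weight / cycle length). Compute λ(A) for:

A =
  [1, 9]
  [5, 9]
λ(A) = 1

Enumerate directed cycles and compute their means (weight / length). Sample:
  cycle 0 → 0: weight = 1, length = 1, mean = 1/1 ≈ 1.000
  cycle 1 → 1: weight = 9, length = 1, mean = 9/1 ≈ 9.000
  cycle 0 → 1 → 0: weight = 14, length = 2, mean = 14/2 ≈ 7.000
  cycle 1 → 0 → 1: weight = 14, length = 2, mean = 14/2 ≈ 7.000
Minimum mean = 1.000, attained e.g. along the cycle 0 → 0 with weight 1 and length 1. So λ(A) = 1/1 = 1.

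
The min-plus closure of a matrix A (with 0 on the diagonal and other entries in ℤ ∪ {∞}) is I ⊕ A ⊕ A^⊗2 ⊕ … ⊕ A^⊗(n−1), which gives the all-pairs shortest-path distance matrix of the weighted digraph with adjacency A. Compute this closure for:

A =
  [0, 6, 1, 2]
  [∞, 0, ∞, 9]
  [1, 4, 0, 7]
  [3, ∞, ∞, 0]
Closure =
  [0, 5, 1, 2]
  [12, 0, 13, 9]
  [1, 4, 0, 3]
  [3, 8, 4, 0]

This is the Floyd-Warshall all-pairs shortest-path computation. For each intermediate vertex k = 0, 1, …, 3, update dist[i][j] ← min(dist[i][j], dist[i][k] + dist[k][j]). The final matrix gives, for each (i, j), the minimum total weight of any directed path from i to j (possibly empty when i = j).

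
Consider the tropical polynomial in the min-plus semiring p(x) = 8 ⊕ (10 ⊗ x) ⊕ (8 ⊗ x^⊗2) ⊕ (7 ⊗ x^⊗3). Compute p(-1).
p(-1) = 4

A tropical monomial a ⊗ x^⊗i evaluates to a + i · x. Evaluating each term at x = -1:
  Term 0 contributes 8 + 0 · -1 = 8
  Term 1 contributes 10 + 1 · -1 = 9
  Term 2 contributes 8 + 2 · -1 = 6
  Term 3 contributes 7 + 3 · -1 = 4
p(-1) = ⊕ of these = min[8, 9, 6, 4] = 4.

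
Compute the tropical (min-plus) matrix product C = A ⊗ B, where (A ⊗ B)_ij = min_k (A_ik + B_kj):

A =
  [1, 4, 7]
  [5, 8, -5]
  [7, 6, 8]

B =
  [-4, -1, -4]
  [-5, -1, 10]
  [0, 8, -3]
A ⊗ B =
  [-3, 0, -3]
  [-5, 3, -8]
  [1, 5, 3]

Apply the min-plus product entry-by-entry:
  C[0][0] = min over k of (A[0][0] + B[0][0] = 1 + -4 = -3, A[0][1] + B[1][0] = 4 + -5 = -1, A[0][2] + B[2][0] = 7 + 0 = 7) = -3 (attained at k = 0)
  C[0][1] = min over k of (A[0][0] + B[0][1] = 1 + -1 = 0, A[0][1] + B[1][1] = 4 + -1 = 3, A[0][2] + B[2][1] = 7 + 8 = 15) = 0 (attained at k = 0)
  C[0][2] = min over k of (A[0][0] + B[0][2] = 1 + -4 = -3, A[0][1] + B[1][2] = 4 + 10 = 14, A[0][2] + B[2][2] = 7 + -3 = 4) = -3 (attained at k = 0)
  C[1][0] = min over k of (A[1][0] + B[0][0] = 5 + -4 = 1, A[1][1] + B[1][0] = 8 + -5 = 3, A[1][2] + B[2][0] = -5 + 0 = -5) = -5 (attained at k = 2)
  C[1][1] = min over k of (A[1][0] + B[0][1] = 5 + -1 = 4, A[1][1] + B[1][1] = 8 + -1 = 7, A[1][2] + B[2][1] = -5 + 8 = 3) = 3 (attained at k = 2)
  C[1][2] = min over k of (A[1][0] + B[0][2] = 5 + -4 = 1, A[1][1] + B[1][2] = 8 + 10 = 18, A[1][2] + B[2][2] = -5 + -3 = -8) = -8 (attained at k = 2)
  C[2][0] = min over k of (A[2][0] + B[0][0] = 7 + -4 = 3, A[2][1] + B[1][0] = 6 + -5 = 1, A[2][2] + B[2][0] = 8 + 0 = 8) = 1 (attained at k = 1)
  C[2][1] = min over k of (A[2][0] + B[0][1] = 7 + -1 = 6, A[2][1] + B[1][1] = 6 + -1 = 5, A[2][2] + B[2][1] = 8 + 8 = 16) = 5 (attained at k = 1)
  C[2][2] = min over k of (A[2][0] + B[0][2] = 7 + -4 = 3, A[2][1] + B[1][2] = 6 + 10 = 16, A[2][2] + B[2][2] = 8 + -3 = 5) = 3 (attained at k = 0)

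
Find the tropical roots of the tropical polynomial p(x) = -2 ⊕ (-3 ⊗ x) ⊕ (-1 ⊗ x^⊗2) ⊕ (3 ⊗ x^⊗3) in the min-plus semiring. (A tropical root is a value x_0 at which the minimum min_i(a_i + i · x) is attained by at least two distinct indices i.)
Roots: {-4, -2, 1}

Each tropical root is a break point of the lower envelope of the lines y = a_i + i · x (there are 4 lines, with slopes 0, 1, ..., 3). Only the lines that attain the minimum somewhere contribute to roots; other lines are dominated. Here the surviving (envelope) indices are i = 3, i = 2, i = 1, i = 0.
Intersections between consecutive envelope lines give the roots: for adjacent envelope indices i < j the intersection is x = (a_i − a_j) / (j − i). Reading off the sorted break points: {-4, -2, 1}.
Verification: at each break x_0, at least two indices attain the minimum of min_i(a_i + i · x_0).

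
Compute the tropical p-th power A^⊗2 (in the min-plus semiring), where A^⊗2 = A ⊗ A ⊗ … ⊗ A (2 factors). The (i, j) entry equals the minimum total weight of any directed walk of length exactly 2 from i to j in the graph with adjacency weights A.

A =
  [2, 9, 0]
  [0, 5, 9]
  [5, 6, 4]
A^⊗2 =
  [4, 6, 2]
  [2, 9, 0]
  [6, 10, 5]

Each entry (A^⊗2)_ij equals the minimum over all length-2 walks i = v_0 → v_1 → … → v_2 = j of Σ_t A[v_t][v_{t+1}]. For example, for (i, j) = (0, 2) we minimise over 3 possible intermediate vertex sequences; the minimum is 2, attained along the walk 0 → 0 → 2.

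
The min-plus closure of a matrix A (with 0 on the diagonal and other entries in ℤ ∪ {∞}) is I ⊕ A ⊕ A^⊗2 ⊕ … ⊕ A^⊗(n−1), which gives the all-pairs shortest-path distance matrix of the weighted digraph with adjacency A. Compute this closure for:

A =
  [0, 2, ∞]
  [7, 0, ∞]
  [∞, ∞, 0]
Closure =
  [0, 2, ∞]
  [7, 0, ∞]
  [∞, ∞, 0]

This is the Floyd-Warshall all-pairs shortest-path computation. For each intermediate vertex k = 0, 1, …, 2, update dist[i][j] ← min(dist[i][j], dist[i][k] + dist[k][j]). The final matrix gives, for each (i, j), the minimum total weight of any directed path from i to j (possibly empty when i = j).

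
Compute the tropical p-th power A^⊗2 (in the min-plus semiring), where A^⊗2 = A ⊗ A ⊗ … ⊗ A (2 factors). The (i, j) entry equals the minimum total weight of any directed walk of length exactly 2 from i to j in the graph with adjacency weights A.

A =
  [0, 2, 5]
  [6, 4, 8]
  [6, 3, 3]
A^⊗2 =
  [0, 2, 5]
  [6, 8, 11]
  [6, 6, 6]

Each entry (A^⊗2)_ij equals the minimum over all length-2 walks i = v_0 → v_1 → … → v_2 = j of Σ_t A[v_t][v_{t+1}]. For example, for (i, j) = (0, 2) we minimise over 3 possible intermediate vertex sequences; the minimum is 5, attained along the walk 0 → 0 → 2.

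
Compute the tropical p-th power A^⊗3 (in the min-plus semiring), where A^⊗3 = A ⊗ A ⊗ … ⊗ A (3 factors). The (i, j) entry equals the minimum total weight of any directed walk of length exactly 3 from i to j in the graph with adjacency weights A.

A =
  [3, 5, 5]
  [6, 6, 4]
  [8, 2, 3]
A^⊗3 =
  [9, 10, 11]
  [12, 9, 10]
  [11, 8, 9]

Each entry (A^⊗3)_ij equals the minimum over all length-3 walks i = v_0 → v_1 → … → v_3 = j of Σ_t A[v_t][v_{t+1}]. For example, for (i, j) = (0, 2) we minimise over 9 possible intermediate vertex sequences; the minimum is 11, attained along the walk 0 → 0 → 0 → 2.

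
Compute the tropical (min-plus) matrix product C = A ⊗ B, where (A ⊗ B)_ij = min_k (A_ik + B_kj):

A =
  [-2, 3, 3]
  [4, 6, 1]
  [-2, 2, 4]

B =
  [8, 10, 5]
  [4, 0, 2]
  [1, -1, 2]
A ⊗ B =
  [4, 2, 3]
  [2, 0, 3]
  [5, 2, 3]

Apply the min-plus product entry-by-entry:
  C[0][0] = min over k of (A[0][0] + B[0][0] = -2 + 8 = 6, A[0][1] + B[1][0] = 3 + 4 = 7, A[0][2] + B[2][0] = 3 + 1 = 4) = 4 (attained at k = 2)
  C[0][1] = min over k of (A[0][0] + B[0][1] = -2 + 10 = 8, A[0][1] + B[1][1] = 3 + 0 = 3, A[0][2] + B[2][1] = 3 + -1 = 2) = 2 (attained at k = 2)
  C[0][2] = min over k of (A[0][0] + B[0][2] = -2 + 5 = 3, A[0][1] + B[1][2] = 3 + 2 = 5, A[0][2] + B[2][2] = 3 + 2 = 5) = 3 (attained at k = 0)
  C[1][0] = min over k of (A[1][0] + B[0][0] = 4 + 8 = 12, A[1][1] + B[1][0] = 6 + 4 = 10, A[1][2] + B[2][0] = 1 + 1 = 2) = 2 (attained at k = 2)
  C[1][1] = min over k of (A[1][0] + B[0][1] = 4 + 10 = 14, A[1][1] + B[1][1] = 6 + 0 = 6, A[1][2] + B[2][1] = 1 + -1 = 0) = 0 (attained at k = 2)
  C[1][2] = min over k of (A[1][0] + B[0][2] = 4 + 5 = 9, A[1][1] + B[1][2] = 6 + 2 = 8, A[1][2] + B[2][2] = 1 + 2 = 3) = 3 (attained at k = 2)
  C[2][0] = min over k of (A[2][0] + B[0][0] = -2 + 8 = 6, A[2][1] + B[1][0] = 2 + 4 = 6, A[2][2] + B[2][0] = 4 + 1 = 5) = 5 (attained at k = 2)
  C[2][1] = min over k of (A[2][0] + B[0][1] = -2 + 10 = 8, A[2][1] + B[1][1] = 2 + 0 = 2, A[2][2] + B[2][1] = 4 + -1 = 3) = 2 (attained at k = 1)
  C[2][2] = min over k of (A[2][0] + B[0][2] = -2 + 5 = 3, A[2][1] + B[1][2] = 2 + 2 = 4, A[2][2] + B[2][2] = 4 + 2 = 6) = 3 (attained at k = 0)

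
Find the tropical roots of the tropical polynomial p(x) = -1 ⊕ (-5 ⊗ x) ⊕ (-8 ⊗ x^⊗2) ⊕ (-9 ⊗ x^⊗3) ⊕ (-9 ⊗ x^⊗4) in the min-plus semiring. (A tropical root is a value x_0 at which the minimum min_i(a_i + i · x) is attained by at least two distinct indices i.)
Roots: {0, 1, 3, 4}

Each tropical root is a break point of the lower envelope of the lines y = a_i + i · x (there are 5 lines, with slopes 0, 1, ..., 4). Only the lines that attain the minimum somewhere contribute to roots; other lines are dominated. Here the surviving (envelope) indices are i = 4, i = 3, i = 2, i = 1, i = 0.
Intersections between consecutive envelope lines give the roots: for adjacent envelope indices i < j the intersection is x = (a_i − a_j) / (j − i). Reading off the sorted break points: {0, 1, 3, 4}.
Verification: at each break x_0, at least two indices attain the minimum of min_i(a_i + i · x_0).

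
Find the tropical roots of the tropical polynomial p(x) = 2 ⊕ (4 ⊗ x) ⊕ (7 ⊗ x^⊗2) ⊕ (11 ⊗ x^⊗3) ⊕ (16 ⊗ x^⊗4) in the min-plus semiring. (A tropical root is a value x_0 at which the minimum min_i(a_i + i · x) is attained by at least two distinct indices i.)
Roots: {-5, -4, -3, -2}

Each tropical root is a break point of the lower envelope of the lines y = a_i + i · x (there are 5 lines, with slopes 0, 1, ..., 4). Only the lines that attain the minimum somewhere contribute to roots; other lines are dominated. Here the surviving (envelope) indices are i = 4, i = 3, i = 2, i = 1, i = 0.
Intersections between consecutive envelope lines give the roots: for adjacent envelope indices i < j the intersection is x = (a_i − a_j) / (j − i). Reading off the sorted break points: {-5, -4, -3, -2}.
Verification: at each break x_0, at least two indices attain the minimum of min_i(a_i + i · x_0).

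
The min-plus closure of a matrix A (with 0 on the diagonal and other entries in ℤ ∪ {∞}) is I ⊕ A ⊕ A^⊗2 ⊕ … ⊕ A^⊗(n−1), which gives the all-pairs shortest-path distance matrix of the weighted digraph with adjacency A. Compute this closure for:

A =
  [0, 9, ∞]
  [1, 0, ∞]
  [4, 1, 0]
Closure =
  [0, 9, ∞]
  [1, 0, ∞]
  [2, 1, 0]

This is the Floyd-Warshall all-pairs shortest-path computation. For each intermediate vertex k = 0, 1, …, 2, update dist[i][j] ← min(dist[i][j], dist[i][k] + dist[k][j]). The final matrix gives, for each (i, j), the minimum total weight of any directed path from i to j (possibly empty when i = j).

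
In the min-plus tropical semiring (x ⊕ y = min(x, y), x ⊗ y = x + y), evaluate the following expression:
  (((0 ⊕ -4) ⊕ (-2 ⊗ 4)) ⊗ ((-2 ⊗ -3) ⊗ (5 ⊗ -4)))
(((0 ⊕ -4) ⊕ (-2 ⊗ 4)) ⊗ ((-2 ⊗ -3) ⊗ (5 ⊗ -4))) = -8

Expand innermost to outermost. Recall ⊕ takes the minimum of its arguments and ⊗ takes their sum. Working out the expression (((0 ⊕ -4) ⊕ (-2 ⊗ 4)) ⊗ ((-2 ⊗ -3) ⊗ (5 ⊗ -4))) gives -8.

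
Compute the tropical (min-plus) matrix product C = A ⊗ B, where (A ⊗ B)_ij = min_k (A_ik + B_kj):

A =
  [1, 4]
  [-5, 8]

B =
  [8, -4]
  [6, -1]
A ⊗ B =
  [9, -3]
  [3, -9]

Apply the min-plus product entry-by-entry:
  C[0][0] = min over k of (A[0][0] + B[0][0] = 1 + 8 = 9, A[0][1] + B[1][0] = 4 + 6 = 10) = 9 (attained at k = 0)
  C[0][1] = min over k of (A[0][0] + B[0][1] = 1 + -4 = -3, A[0][1] + B[1][1] = 4 + -1 = 3) = -3 (attained at k = 0)
  C[1][0] = min over k of (A[1][0] + B[0][0] = -5 + 8 = 3, A[1][1] + B[1][0] = 8 + 6 = 14) = 3 (attained at k = 0)
  C[1][1] = min over k of (A[1][0] + B[0][1] = -5 + -4 = -9, A[1][1] + B[1][1] = 8 + -1 = 7) = -9 (attained at k = 0)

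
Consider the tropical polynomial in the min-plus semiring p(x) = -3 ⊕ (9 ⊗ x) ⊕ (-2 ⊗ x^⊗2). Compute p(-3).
p(-3) = -8

A tropical monomial a ⊗ x^⊗i evaluates to a + i · x. Evaluating each term at x = -3:
  Term 0 contributes -3 + 0 · -3 = -3
  Term 1 contributes 9 + 1 · -3 = 6
  Term 2 contributes -2 + 2 · -3 = -8
p(-3) = ⊕ of these = min[-3, 6, -8] = -8.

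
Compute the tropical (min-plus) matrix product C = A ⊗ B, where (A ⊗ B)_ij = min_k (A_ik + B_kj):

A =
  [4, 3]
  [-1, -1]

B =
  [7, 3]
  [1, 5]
A ⊗ B =
  [4, 7]
  [0, 2]

Apply the min-plus product entry-by-entry:
  C[0][0] = min over k of (A[0][0] + B[0][0] = 4 + 7 = 11, A[0][1] + B[1][0] = 3 + 1 = 4) = 4 (attained at k = 1)
  C[0][1] = min over k of (A[0][0] + B[0][1] = 4 + 3 = 7, A[0][1] + B[1][1] = 3 + 5 = 8) = 7 (attained at k = 0)
  C[1][0] = min over k of (A[1][0] + B[0][0] = -1 + 7 = 6, A[1][1] + B[1][0] = -1 + 1 = 0) = 0 (attained at k = 1)
  C[1][1] = min over k of (A[1][0] + B[0][1] = -1 + 3 = 2, A[1][1] + B[1][1] = -1 + 5 = 4) = 2 (attained at k = 0)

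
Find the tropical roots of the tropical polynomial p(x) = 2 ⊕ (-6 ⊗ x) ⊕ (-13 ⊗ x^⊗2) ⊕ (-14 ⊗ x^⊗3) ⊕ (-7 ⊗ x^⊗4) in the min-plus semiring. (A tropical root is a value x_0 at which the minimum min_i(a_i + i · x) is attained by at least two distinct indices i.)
Roots: {-7, 1, 7, 8}

Each tropical root is a break point of the lower envelope of the lines y = a_i + i · x (there are 5 lines, with slopes 0, 1, ..., 4). Only the lines that attain the minimum somewhere contribute to roots; other lines are dominated. Here the surviving (envelope) indices are i = 4, i = 3, i = 2, i = 1, i = 0.
Intersections between consecutive envelope lines give the roots: for adjacent envelope indices i < j the intersection is x = (a_i − a_j) / (j − i). Reading off the sorted break points: {-7, 1, 7, 8}.
Verification: at each break x_0, at least two indices attain the minimum of min_i(a_i + i · x_0).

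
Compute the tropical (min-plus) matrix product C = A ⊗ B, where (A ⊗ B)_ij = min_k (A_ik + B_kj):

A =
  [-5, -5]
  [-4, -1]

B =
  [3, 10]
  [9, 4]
A ⊗ B =
  [-2, -1]
  [-1, 3]

Apply the min-plus product entry-by-entry:
  C[0][0] = min over k of (A[0][0] + B[0][0] = -5 + 3 = -2, A[0][1] + B[1][0] = -5 + 9 = 4) = -2 (attained at k = 0)
  C[0][1] = min over k of (A[0][0] + B[0][1] = -5 + 10 = 5, A[0][1] + B[1][1] = -5 + 4 = -1) = -1 (attained at k = 1)
  C[1][0] = min over k of (A[1][0] + B[0][0] = -4 + 3 = -1, A[1][1] + B[1][0] = -1 + 9 = 8) = -1 (attained at k = 0)
  C[1][1] = min over k of (A[1][0] + B[0][1] = -4 + 10 = 6, A[1][1] + B[1][1] = -1 + 4 = 3) = 3 (attained at k = 1)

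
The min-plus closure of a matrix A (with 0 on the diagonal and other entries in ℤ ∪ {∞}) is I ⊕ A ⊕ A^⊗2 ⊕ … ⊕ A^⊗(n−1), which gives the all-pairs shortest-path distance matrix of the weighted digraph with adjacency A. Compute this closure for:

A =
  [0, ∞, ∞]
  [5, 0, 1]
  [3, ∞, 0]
Closure =
  [0, ∞, ∞]
  [4, 0, 1]
  [3, ∞, 0]

This is the Floyd-Warshall all-pairs shortest-path computation. For each intermediate vertex k = 0, 1, …, 2, update dist[i][j] ← min(dist[i][j], dist[i][k] + dist[k][j]). The final matrix gives, for each (i, j), the minimum total weight of any directed path from i to j (possibly empty when i = j).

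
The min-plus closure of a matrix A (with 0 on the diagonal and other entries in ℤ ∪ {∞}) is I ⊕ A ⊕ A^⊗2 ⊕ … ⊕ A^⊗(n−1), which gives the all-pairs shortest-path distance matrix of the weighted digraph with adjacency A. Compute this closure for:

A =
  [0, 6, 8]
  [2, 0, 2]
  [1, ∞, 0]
Closure =
  [0, 6, 8]
  [2, 0, 2]
  [1, 7, 0]

This is the Floyd-Warshall all-pairs shortest-path computation. For each intermediate vertex k = 0, 1, …, 2, update dist[i][j] ← min(dist[i][j], dist[i][k] + dist[k][j]). The final matrix gives, for each (i, j), the minimum total weight of any directed path from i to j (possibly empty when i = j).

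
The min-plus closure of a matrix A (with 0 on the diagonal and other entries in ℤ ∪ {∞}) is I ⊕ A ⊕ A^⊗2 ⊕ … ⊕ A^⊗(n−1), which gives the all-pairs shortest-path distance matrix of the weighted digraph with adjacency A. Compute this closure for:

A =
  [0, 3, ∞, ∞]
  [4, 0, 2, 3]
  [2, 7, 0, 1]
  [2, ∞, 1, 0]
Closure =
  [0, 3, 5, 6]
  [4, 0, 2, 3]
  [2, 5, 0, 1]
  [2, 5, 1, 0]

This is the Floyd-Warshall all-pairs shortest-path computation. For each intermediate vertex k = 0, 1, …, 3, update dist[i][j] ← min(dist[i][j], dist[i][k] + dist[k][j]). The final matrix gives, for each (i, j), the minimum total weight of any directed path from i to j (possibly empty when i = j).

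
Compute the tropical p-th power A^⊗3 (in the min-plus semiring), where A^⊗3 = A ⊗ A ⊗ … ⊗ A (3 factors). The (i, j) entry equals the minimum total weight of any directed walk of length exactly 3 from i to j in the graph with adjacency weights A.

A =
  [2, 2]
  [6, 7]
A^⊗3 =
  [6, 6]
  [10, 10]

Each entry (A^⊗3)_ij equals the minimum over all length-3 walks i = v_0 → v_1 → … → v_3 = j of Σ_t A[v_t][v_{t+1}]. For example, for (i, j) = (0, 1) we minimise over 4 possible intermediate vertex sequences; the minimum is 6, attained along the walk 0 → 0 → 0 → 1.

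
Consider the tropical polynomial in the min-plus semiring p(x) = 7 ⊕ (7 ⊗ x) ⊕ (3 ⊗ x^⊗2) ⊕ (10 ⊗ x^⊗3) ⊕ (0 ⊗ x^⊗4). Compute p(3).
p(3) = 7

A tropical monomial a ⊗ x^⊗i evaluates to a + i · x. Evaluating each term at x = 3:
  Term 0 contributes 7 + 0 · 3 = 7
  Term 1 contributes 7 + 1 · 3 = 10
  Term 2 contributes 3 + 2 · 3 = 9
  Term 3 contributes 10 + 3 · 3 = 19
  Term 4 contributes 0 + 4 · 3 = 12
p(3) = ⊕ of these = min[7, 10, 9, 19, 12] = 7.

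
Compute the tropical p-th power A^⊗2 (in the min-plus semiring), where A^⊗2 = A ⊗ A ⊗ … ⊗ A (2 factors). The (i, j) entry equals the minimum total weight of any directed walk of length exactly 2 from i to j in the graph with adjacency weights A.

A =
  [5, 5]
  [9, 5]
A^⊗2 =
  [10, 10]
  [14, 10]

Each entry (A^⊗2)_ij equals the minimum over all length-2 walks i = v_0 → v_1 → … → v_2 = j of Σ_t A[v_t][v_{t+1}]. For example, for (i, j) = (0, 1) we minimise over 2 possible intermediate vertex sequences; the minimum is 10, attained along the walk 0 → 0 → 1.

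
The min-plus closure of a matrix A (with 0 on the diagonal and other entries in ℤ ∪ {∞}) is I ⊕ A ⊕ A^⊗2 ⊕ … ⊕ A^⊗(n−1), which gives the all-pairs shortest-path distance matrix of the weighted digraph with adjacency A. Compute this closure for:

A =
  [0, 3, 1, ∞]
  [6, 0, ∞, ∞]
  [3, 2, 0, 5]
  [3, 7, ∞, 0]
Closure =
  [0, 3, 1, 6]
  [6, 0, 7, 12]
  [3, 2, 0, 5]
  [3, 6, 4, 0]

This is the Floyd-Warshall all-pairs shortest-path computation. For each intermediate vertex k = 0, 1, …, 3, update dist[i][j] ← min(dist[i][j], dist[i][k] + dist[k][j]). The final matrix gives, for each (i, j), the minimum total weight of any directed path from i to j (possibly empty when i = j).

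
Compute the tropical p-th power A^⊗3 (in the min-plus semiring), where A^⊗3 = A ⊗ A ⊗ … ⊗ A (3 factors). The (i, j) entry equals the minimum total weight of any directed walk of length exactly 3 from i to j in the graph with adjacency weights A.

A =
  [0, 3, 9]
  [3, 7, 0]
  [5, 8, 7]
A^⊗3 =
  [0, 3, 3]
  [3, 6, 6]
  [5, 8, 8]

Each entry (A^⊗3)_ij equals the minimum over all length-3 walks i = v_0 → v_1 → … → v_3 = j of Σ_t A[v_t][v_{t+1}]. For example, for (i, j) = (0, 2) we minimise over 9 possible intermediate vertex sequences; the minimum is 3, attained along the walk 0 → 0 → 1 → 2.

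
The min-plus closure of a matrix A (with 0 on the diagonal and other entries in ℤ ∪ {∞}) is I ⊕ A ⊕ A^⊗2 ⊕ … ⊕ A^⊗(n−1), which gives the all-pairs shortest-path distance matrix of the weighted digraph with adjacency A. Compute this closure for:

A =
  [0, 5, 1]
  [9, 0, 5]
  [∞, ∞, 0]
Closure =
  [0, 5, 1]
  [9, 0, 5]
  [∞, ∞, 0]

This is the Floyd-Warshall all-pairs shortest-path computation. For each intermediate vertex k = 0, 1, …, 2, update dist[i][j] ← min(dist[i][j], dist[i][k] + dist[k][j]). The final matrix gives, for each (i, j), the minimum total weight of any directed path from i to j (possibly empty when i = j).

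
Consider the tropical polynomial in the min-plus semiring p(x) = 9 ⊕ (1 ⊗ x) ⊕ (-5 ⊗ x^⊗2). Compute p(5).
p(5) = 5

A tropical monomial a ⊗ x^⊗i evaluates to a + i · x. Evaluating each term at x = 5:
  Term 0 contributes 9 + 0 · 5 = 9
  Term 1 contributes 1 + 1 · 5 = 6
  Term 2 contributes -5 + 2 · 5 = 5
p(5) = ⊕ of these = min[9, 6, 5] = 5.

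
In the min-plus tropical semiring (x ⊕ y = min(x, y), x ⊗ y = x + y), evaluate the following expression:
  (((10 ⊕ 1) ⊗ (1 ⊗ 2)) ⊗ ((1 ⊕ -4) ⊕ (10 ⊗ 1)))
(((10 ⊕ 1) ⊗ (1 ⊗ 2)) ⊗ ((1 ⊕ -4) ⊕ (10 ⊗ 1))) = 0

Expand innermost to outermost. Recall ⊕ takes the minimum of its arguments and ⊗ takes their sum. Working out the expression (((10 ⊕ 1) ⊗ (1 ⊗ 2)) ⊗ ((1 ⊕ -4) ⊕ (10 ⊗ 1))) gives 0.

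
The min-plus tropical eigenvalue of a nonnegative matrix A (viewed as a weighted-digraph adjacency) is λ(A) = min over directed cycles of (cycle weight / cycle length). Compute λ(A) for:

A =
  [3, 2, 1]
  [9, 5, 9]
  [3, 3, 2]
λ(A) = 2

Enumerate directed cycles and compute their means (weight / length). Sample:
  cycle 0 → 0: weight = 3, length = 1, mean = 3/1 ≈ 3.000
  cycle 1 → 1: weight = 5, length = 1, mean = 5/1 ≈ 5.000
  cycle 2 → 2: weight = 2, length = 1, mean = 2/1 ≈ 2.000
  cycle 0 → 1 → 0: weight = 11, length = 2, mean = 11/2 ≈ 5.500
  cycle 0 → 2 → 0: weight = 4, length = 2, mean = 4/2 ≈ 2.000
  cycle 1 → 0 → 1: weight = 11, length = 2, mean = 11/2 ≈ 5.500
Minimum mean = 2.000, attained e.g. along the cycle 2 → 2 with weight 2 and length 1. So λ(A) = 2/1 = 2.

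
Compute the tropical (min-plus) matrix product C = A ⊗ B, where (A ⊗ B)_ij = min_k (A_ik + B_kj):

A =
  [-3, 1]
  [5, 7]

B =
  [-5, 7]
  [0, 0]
A ⊗ B =
  [-8, 1]
  [0, 7]

Apply the min-plus product entry-by-entry:
  C[0][0] = min over k of (A[0][0] + B[0][0] = -3 + -5 = -8, A[0][1] + B[1][0] = 1 + 0 = 1) = -8 (attained at k = 0)
  C[0][1] = min over k of (A[0][0] + B[0][1] = -3 + 7 = 4, A[0][1] + B[1][1] = 1 + 0 = 1) = 1 (attained at k = 1)
  C[1][0] = min over k of (A[1][0] + B[0][0] = 5 + -5 = 0, A[1][1] + B[1][0] = 7 + 0 = 7) = 0 (attained at k = 0)
  C[1][1] = min over k of (A[1][0] + B[0][1] = 5 + 7 = 12, A[1][1] + B[1][1] = 7 + 0 = 7) = 7 (attained at k = 1)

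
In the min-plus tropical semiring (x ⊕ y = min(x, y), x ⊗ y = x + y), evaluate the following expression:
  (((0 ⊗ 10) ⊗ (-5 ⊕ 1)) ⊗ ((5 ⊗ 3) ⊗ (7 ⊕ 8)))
(((0 ⊗ 10) ⊗ (-5 ⊕ 1)) ⊗ ((5 ⊗ 3) ⊗ (7 ⊕ 8))) = 20

Expand innermost to outermost. Recall ⊕ takes the minimum of its arguments and ⊗ takes their sum. Working out the expression (((0 ⊗ 10) ⊗ (-5 ⊕ 1)) ⊗ ((5 ⊗ 3) ⊗ (7 ⊕ 8))) gives 20.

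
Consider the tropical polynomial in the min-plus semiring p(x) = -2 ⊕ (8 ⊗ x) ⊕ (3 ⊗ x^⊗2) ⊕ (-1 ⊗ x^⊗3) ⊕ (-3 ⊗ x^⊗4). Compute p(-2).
p(-2) = -11

A tropical monomial a ⊗ x^⊗i evaluates to a + i · x. Evaluating each term at x = -2:
  Term 0 contributes -2 + 0 · -2 = -2
  Term 1 contributes 8 + 1 · -2 = 6
  Term 2 contributes 3 + 2 · -2 = -1
  Term 3 contributes -1 + 3 · -2 = -7
  Term 4 contributes -3 + 4 · -2 = -11
p(-2) = ⊕ of these = min[-2, 6, -1, -7, -11] = -11.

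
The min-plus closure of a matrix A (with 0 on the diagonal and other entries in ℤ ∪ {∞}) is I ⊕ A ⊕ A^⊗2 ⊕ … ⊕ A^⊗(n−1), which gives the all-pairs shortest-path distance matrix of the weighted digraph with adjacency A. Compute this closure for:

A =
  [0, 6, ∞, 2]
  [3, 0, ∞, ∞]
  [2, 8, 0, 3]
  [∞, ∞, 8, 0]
Closure =
  [0, 6, 10, 2]
  [3, 0, 13, 5]
  [2, 8, 0, 3]
  [10, 16, 8, 0]

This is the Floyd-Warshall all-pairs shortest-path computation. For each intermediate vertex k = 0, 1, …, 3, update dist[i][j] ← min(dist[i][j], dist[i][k] + dist[k][j]). The final matrix gives, for each (i, j), the minimum total weight of any directed path from i to j (possibly empty when i = j).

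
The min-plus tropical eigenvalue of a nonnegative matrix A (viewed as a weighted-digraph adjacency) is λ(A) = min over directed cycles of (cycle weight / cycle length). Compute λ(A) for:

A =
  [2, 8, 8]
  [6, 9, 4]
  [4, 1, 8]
λ(A) = 2

Enumerate directed cycles and compute their means (weight / length). Sample:
  cycle 0 → 0: weight = 2, length = 1, mean = 2/1 ≈ 2.000
  cycle 1 → 1: weight = 9, length = 1, mean = 9/1 ≈ 9.000
  cycle 2 → 2: weight = 8, length = 1, mean = 8/1 ≈ 8.000
  cycle 0 → 1 → 0: weight = 14, length = 2, mean = 14/2 ≈ 7.000
  cycle 0 → 2 → 0: weight = 12, length = 2, mean = 12/2 ≈ 6.000
  cycle 1 → 0 → 1: weight = 14, length = 2, mean = 14/2 ≈ 7.000
Minimum mean = 2.000, attained e.g. along the cycle 0 → 0 with weight 2 and length 1. So λ(A) = 2/1 = 2.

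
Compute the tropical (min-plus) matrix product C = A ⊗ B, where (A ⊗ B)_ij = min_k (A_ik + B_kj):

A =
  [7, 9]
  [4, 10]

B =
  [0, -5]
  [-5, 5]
A ⊗ B =
  [4, 2]
  [4, -1]

Apply the min-plus product entry-by-entry:
  C[0][0] = min over k of (A[0][0] + B[0][0] = 7 + 0 = 7, A[0][1] + B[1][0] = 9 + -5 = 4) = 4 (attained at k = 1)
  C[0][1] = min over k of (A[0][0] + B[0][1] = 7 + -5 = 2, A[0][1] + B[1][1] = 9 + 5 = 14) = 2 (attained at k = 0)
  C[1][0] = min over k of (A[1][0] + B[0][0] = 4 + 0 = 4, A[1][1] + B[1][0] = 10 + -5 = 5) = 4 (attained at k = 0)
  C[1][1] = min over k of (A[1][0] + B[0][1] = 4 + -5 = -1, A[1][1] + B[1][1] = 10 + 5 = 15) = -1 (attained at k = 0)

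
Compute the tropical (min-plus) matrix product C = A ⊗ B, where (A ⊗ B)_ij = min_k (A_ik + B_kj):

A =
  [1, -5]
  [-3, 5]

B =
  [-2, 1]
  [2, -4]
A ⊗ B =
  [-3, -9]
  [-5, -2]

Apply the min-plus product entry-by-entry:
  C[0][0] = min over k of (A[0][0] + B[0][0] = 1 + -2 = -1, A[0][1] + B[1][0] = -5 + 2 = -3) = -3 (attained at k = 1)
  C[0][1] = min over k of (A[0][0] + B[0][1] = 1 + 1 = 2, A[0][1] + B[1][1] = -5 + -4 = -9) = -9 (attained at k = 1)
  C[1][0] = min over k of (A[1][0] + B[0][0] = -3 + -2 = -5, A[1][1] + B[1][0] = 5 + 2 = 7) = -5 (attained at k = 0)
  C[1][1] = min over k of (A[1][0] + B[0][1] = -3 + 1 = -2, A[1][1] + B[1][1] = 5 + -4 = 1) = -2 (attained at k = 0)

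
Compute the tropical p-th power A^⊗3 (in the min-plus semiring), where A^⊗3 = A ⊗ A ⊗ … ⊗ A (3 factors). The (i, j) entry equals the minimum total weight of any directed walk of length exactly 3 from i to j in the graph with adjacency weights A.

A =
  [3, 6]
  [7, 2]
A^⊗3 =
  [9, 10]
  [11, 6]

Each entry (A^⊗3)_ij equals the minimum over all length-3 walks i = v_0 → v_1 → … → v_3 = j of Σ_t A[v_t][v_{t+1}]. For example, for (i, j) = (0, 1) we minimise over 4 possible intermediate vertex sequences; the minimum is 10, attained along the walk 0 → 1 → 1 → 1.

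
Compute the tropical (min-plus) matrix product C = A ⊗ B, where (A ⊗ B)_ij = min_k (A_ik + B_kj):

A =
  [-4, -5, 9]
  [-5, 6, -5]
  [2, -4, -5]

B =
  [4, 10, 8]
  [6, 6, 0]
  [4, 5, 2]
A ⊗ B =
  [0, 1, -5]
  [-1, 0, -3]
  [-1, 0, -4]

Apply the min-plus product entry-by-entry:
  C[0][0] = min over k of (A[0][0] + B[0][0] = -4 + 4 = 0, A[0][1] + B[1][0] = -5 + 6 = 1, A[0][2] + B[2][0] = 9 + 4 = 13) = 0 (attained at k = 0)
  C[0][1] = min over k of (A[0][0] + B[0][1] = -4 + 10 = 6, A[0][1] + B[1][1] = -5 + 6 = 1, A[0][2] + B[2][1] = 9 + 5 = 14) = 1 (attained at k = 1)
  C[0][2] = min over k of (A[0][0] + B[0][2] = -4 + 8 = 4, A[0][1] + B[1][2] = -5 + 0 = -5, A[0][2] + B[2][2] = 9 + 2 = 11) = -5 (attained at k = 1)
  C[1][0] = min over k of (A[1][0] + B[0][0] = -5 + 4 = -1, A[1][1] + B[1][0] = 6 + 6 = 12, A[1][2] + B[2][0] = -5 + 4 = -1) = -1 (attained at k = 0)
  C[1][1] = min over k of (A[1][0] + B[0][1] = -5 + 10 = 5, A[1][1] + B[1][1] = 6 + 6 = 12, A[1][2] + B[2][1] = -5 + 5 = 0) = 0 (attained at k = 2)
  C[1][2] = min over k of (A[1][0] + B[0][2] = -5 + 8 = 3, A[1][1] + B[1][2] = 6 + 0 = 6, A[1][2] + B[2][2] = -5 + 2 = -3) = -3 (attained at k = 2)
  C[2][0] = min over k of (A[2][0] + B[0][0] = 2 + 4 = 6, A[2][1] + B[1][0] = -4 + 6 = 2, A[2][2] + B[2][0] = -5 + 4 = -1) = -1 (attained at k = 2)
  C[2][1] = min over k of (A[2][0] + B[0][1] = 2 + 10 = 12, A[2][1] + B[1][1] = -4 + 6 = 2, A[2][2] + B[2][1] = -5 + 5 = 0) = 0 (attained at k = 2)
  C[2][2] = min over k of (A[2][0] + B[0][2] = 2 + 8 = 10, A[2][1] + B[1][2] = -4 + 0 = -4, A[2][2] + B[2][2] = -5 + 2 = -3) = -4 (attained at k = 1)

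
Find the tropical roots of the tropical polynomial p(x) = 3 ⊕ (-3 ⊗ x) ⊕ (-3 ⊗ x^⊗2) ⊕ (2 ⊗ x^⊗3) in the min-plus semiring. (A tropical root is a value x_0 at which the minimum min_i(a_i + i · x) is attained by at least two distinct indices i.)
Roots: {-5, 0, 6}

Each tropical root is a break point of the lower envelope of the lines y = a_i + i · x (there are 4 lines, with slopes 0, 1, ..., 3). Only the lines that attain the minimum somewhere contribute to roots; other lines are dominated. Here the surviving (envelope) indices are i = 3, i = 2, i = 1, i = 0.
Intersections between consecutive envelope lines give the roots: for adjacent envelope indices i < j the intersection is x = (a_i − a_j) / (j − i). Reading off the sorted break points: {-5, 0, 6}.
Verification: at each break x_0, at least two indices attain the minimum of min_i(a_i + i · x_0).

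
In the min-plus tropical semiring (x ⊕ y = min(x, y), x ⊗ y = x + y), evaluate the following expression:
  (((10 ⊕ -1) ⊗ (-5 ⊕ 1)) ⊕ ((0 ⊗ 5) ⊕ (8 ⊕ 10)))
(((10 ⊕ -1) ⊗ (-5 ⊕ 1)) ⊕ ((0 ⊗ 5) ⊕ (8 ⊕ 10))) = -6

Expand innermost to outermost. Recall ⊕ takes the minimum of its arguments and ⊗ takes their sum. Working out the expression (((10 ⊕ -1) ⊗ (-5 ⊕ 1)) ⊕ ((0 ⊗ 5) ⊕ (8 ⊕ 10))) gives -6.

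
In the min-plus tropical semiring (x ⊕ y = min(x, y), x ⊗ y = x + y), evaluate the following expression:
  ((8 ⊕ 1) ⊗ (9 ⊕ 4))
((8 ⊕ 1) ⊗ (9 ⊕ 4)) = 5

Expand innermost to outermost. Recall ⊕ takes the minimum of its arguments and ⊗ takes their sum. Working out the expression ((8 ⊕ 1) ⊗ (9 ⊕ 4)) gives 5.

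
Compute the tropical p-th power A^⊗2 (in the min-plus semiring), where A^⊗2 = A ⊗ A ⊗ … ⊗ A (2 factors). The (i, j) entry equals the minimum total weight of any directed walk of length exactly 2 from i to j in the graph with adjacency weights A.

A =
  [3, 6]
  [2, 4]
A^⊗2 =
  [6, 9]
  [5, 8]

Each entry (A^⊗2)_ij equals the minimum over all length-2 walks i = v_0 → v_1 → … → v_2 = j of Σ_t A[v_t][v_{t+1}]. For example, for (i, j) = (0, 1) we minimise over 2 possible intermediate vertex sequences; the minimum is 9, attained along the walk 0 → 0 → 1.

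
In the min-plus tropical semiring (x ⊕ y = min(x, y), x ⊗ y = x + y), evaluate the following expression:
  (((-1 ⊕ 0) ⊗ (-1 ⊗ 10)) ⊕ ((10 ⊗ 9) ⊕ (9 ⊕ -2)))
(((-1 ⊕ 0) ⊗ (-1 ⊗ 10)) ⊕ ((10 ⊗ 9) ⊕ (9 ⊕ -2))) = -2

Expand innermost to outermost. Recall ⊕ takes the minimum of its arguments and ⊗ takes their sum. Working out the expression (((-1 ⊕ 0) ⊗ (-1 ⊗ 10)) ⊕ ((10 ⊗ 9) ⊕ (9 ⊕ -2))) gives -2.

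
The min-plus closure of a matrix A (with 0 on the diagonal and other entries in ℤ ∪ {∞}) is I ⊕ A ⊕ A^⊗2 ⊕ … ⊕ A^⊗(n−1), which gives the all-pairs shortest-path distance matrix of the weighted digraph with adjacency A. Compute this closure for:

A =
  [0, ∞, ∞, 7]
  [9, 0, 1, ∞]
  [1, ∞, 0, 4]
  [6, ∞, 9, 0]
Closure =
  [0, ∞, 16, 7]
  [2, 0, 1, 5]
  [1, ∞, 0, 4]
  [6, ∞, 9, 0]

This is the Floyd-Warshall all-pairs shortest-path computation. For each intermediate vertex k = 0, 1, …, 3, update dist[i][j] ← min(dist[i][j], dist[i][k] + dist[k][j]). The final matrix gives, for each (i, j), the minimum total weight of any directed path from i to j (possibly empty when i = j).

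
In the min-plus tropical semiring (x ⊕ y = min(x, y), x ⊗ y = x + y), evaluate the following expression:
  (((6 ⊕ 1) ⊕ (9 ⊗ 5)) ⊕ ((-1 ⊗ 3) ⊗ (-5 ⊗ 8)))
(((6 ⊕ 1) ⊕ (9 ⊗ 5)) ⊕ ((-1 ⊗ 3) ⊗ (-5 ⊗ 8))) = 1

Expand innermost to outermost. Recall ⊕ takes the minimum of its arguments and ⊗ takes their sum. Working out the expression (((6 ⊕ 1) ⊕ (9 ⊗ 5)) ⊕ ((-1 ⊗ 3) ⊗ (-5 ⊗ 8))) gives 1.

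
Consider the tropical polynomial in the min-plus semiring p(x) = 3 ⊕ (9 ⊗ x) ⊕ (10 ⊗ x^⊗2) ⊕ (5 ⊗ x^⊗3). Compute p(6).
p(6) = 3

A tropical monomial a ⊗ x^⊗i evaluates to a + i · x. Evaluating each term at x = 6:
  Term 0 contributes 3 + 0 · 6 = 3
  Term 1 contributes 9 + 1 · 6 = 15
  Term 2 contributes 10 + 2 · 6 = 22
  Term 3 contributes 5 + 3 · 6 = 23
p(6) = ⊕ of these = min[3, 15, 22, 23] = 3.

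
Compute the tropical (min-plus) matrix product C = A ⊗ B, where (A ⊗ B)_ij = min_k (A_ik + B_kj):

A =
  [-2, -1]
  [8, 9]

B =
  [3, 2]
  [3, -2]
A ⊗ B =
  [1, -3]
  [11, 7]

Apply the min-plus product entry-by-entry:
  C[0][0] = min over k of (A[0][0] + B[0][0] = -2 + 3 = 1, A[0][1] + B[1][0] = -1 + 3 = 2) = 1 (attained at k = 0)
  C[0][1] = min over k of (A[0][0] + B[0][1] = -2 + 2 = 0, A[0][1] + B[1][1] = -1 + -2 = -3) = -3 (attained at k = 1)
  C[1][0] = min over k of (A[1][0] + B[0][0] = 8 + 3 = 11, A[1][1] + B[1][0] = 9 + 3 = 12) = 11 (attained at k = 0)
  C[1][1] = min over k of (A[1][0] + B[0][1] = 8 + 2 = 10, A[1][1] + B[1][1] = 9 + -2 = 7) = 7 (attained at k = 1)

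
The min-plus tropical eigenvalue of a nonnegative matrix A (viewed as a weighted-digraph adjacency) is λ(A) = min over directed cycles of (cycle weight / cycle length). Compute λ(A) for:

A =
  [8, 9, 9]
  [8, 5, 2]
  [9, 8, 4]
λ(A) = 4

Enumerate directed cycles and compute their means (weight / length). Sample:
  cycle 0 → 0: weight = 8, length = 1, mean = 8/1 ≈ 8.000
  cycle 1 → 1: weight = 5, length = 1, mean = 5/1 ≈ 5.000
  cycle 2 → 2: weight = 4, length = 1, mean = 4/1 ≈ 4.000
  cycle 0 → 1 → 0: weight = 17, length = 2, mean = 17/2 ≈ 8.500
  cycle 0 → 2 → 0: weight = 18, length = 2, mean = 18/2 ≈ 9.000
  cycle 1 → 0 → 1: weight = 17, length = 2, mean = 17/2 ≈ 8.500
Minimum mean = 4.000, attained e.g. along the cycle 2 → 2 with weight 4 and length 1. So λ(A) = 4/1 = 4.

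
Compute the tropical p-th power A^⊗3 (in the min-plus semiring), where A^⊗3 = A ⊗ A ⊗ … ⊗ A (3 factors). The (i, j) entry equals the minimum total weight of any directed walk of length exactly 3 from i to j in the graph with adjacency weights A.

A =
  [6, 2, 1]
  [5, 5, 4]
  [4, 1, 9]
A^⊗3 =
  [7, 7, 6]
  [10, 7, 9]
  [9, 6, 7]

Each entry (A^⊗3)_ij equals the minimum over all length-3 walks i = v_0 → v_1 → … → v_3 = j of Σ_t A[v_t][v_{t+1}]. For example, for (i, j) = (0, 2) we minimise over 9 possible intermediate vertex sequences; the minimum is 6, attained along the walk 0 → 2 → 0 → 2.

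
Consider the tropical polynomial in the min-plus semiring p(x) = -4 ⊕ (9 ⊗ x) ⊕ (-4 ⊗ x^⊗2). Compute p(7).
p(7) = -4

A tropical monomial a ⊗ x^⊗i evaluates to a + i · x. Evaluating each term at x = 7:
  Term 0 contributes -4 + 0 · 7 = -4
  Term 1 contributes 9 + 1 · 7 = 16
  Term 2 contributes -4 + 2 · 7 = 10
p(7) = ⊕ of these = min[-4, 16, 10] = -4.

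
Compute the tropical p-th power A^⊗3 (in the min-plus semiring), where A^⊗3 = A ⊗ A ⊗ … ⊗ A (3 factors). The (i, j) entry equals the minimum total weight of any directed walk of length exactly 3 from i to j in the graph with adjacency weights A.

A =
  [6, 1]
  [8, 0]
A^⊗3 =
  [9, 1]
  [8, 0]

Each entry (A^⊗3)_ij equals the minimum over all length-3 walks i = v_0 → v_1 → … → v_3 = j of Σ_t A[v_t][v_{t+1}]. For example, for (i, j) = (0, 1) we minimise over 4 possible intermediate vertex sequences; the minimum is 1, attained along the walk 0 → 1 → 1 → 1.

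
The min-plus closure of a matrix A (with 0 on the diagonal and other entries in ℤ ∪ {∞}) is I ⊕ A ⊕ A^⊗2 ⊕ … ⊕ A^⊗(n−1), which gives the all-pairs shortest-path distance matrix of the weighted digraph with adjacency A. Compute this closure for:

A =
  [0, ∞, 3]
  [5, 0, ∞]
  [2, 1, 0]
Closure =
  [0, 4, 3]
  [5, 0, 8]
  [2, 1, 0]

This is the Floyd-Warshall all-pairs shortest-path computation. For each intermediate vertex k = 0, 1, …, 2, update dist[i][j] ← min(dist[i][j], dist[i][k] + dist[k][j]). The final matrix gives, for each (i, j), the minimum total weight of any directed path from i to j (possibly empty when i = j).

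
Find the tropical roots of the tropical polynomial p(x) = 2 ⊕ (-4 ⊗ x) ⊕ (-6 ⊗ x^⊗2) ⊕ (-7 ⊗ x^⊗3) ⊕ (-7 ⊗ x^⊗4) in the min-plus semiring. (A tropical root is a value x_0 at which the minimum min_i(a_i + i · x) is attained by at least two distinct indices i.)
Roots: {0, 1, 2, 6}

Each tropical root is a break point of the lower envelope of the lines y = a_i + i · x (there are 5 lines, with slopes 0, 1, ..., 4). Only the lines that attain the minimum somewhere contribute to roots; other lines are dominated. Here the surviving (envelope) indices are i = 4, i = 3, i = 2, i = 1, i = 0.
Intersections between consecutive envelope lines give the roots: for adjacent envelope indices i < j the intersection is x = (a_i − a_j) / (j − i). Reading off the sorted break points: {0, 1, 2, 6}.
Verification: at each break x_0, at least two indices attain the minimum of min_i(a_i + i · x_0).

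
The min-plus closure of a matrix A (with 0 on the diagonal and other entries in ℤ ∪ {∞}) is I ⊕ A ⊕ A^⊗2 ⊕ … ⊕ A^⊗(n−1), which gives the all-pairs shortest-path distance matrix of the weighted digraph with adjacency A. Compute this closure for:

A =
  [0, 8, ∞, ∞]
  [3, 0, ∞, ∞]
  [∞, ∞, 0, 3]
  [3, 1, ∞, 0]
Closure =
  [0, 8, ∞, ∞]
  [3, 0, ∞, ∞]
  [6, 4, 0, 3]
  [3, 1, ∞, 0]

This is the Floyd-Warshall all-pairs shortest-path computation. For each intermediate vertex k = 0, 1, …, 3, update dist[i][j] ← min(dist[i][j], dist[i][k] + dist[k][j]). The final matrix gives, for each (i, j), the minimum total weight of any directed path from i to j (possibly empty when i = j).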